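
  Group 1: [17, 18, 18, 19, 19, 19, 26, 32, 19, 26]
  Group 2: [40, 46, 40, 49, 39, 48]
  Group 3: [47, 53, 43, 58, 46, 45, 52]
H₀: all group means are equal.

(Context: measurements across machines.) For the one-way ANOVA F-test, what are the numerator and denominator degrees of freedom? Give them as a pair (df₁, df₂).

k = 3 groups, N = 23 total
df = (k−1, N−k) = (3−1, 23−3) = (2, 20)

degrees of freedom = [2, 20]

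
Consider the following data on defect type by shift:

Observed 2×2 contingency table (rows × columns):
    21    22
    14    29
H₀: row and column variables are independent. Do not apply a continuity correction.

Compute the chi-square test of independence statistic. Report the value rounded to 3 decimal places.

test statistic = 2.361

Row totals [43, 43], col totals [35, 51], n=86
χ² = (21−17.50)²/17.50 + (22−25.50)²/25.50 + (14−17.50)²/17.50 + (29−25.50)²/25.50 = 2.3608
df = 1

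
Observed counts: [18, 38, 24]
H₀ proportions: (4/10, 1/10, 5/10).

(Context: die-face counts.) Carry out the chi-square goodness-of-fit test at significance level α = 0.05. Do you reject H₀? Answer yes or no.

reject H₀: yes

n = 80; E_i = n·p_i = [32.00, 8.00, 40.00]
χ² = (18−32.00)²/32.00 + (38−8.00)²/8.00 + (24−40.00)²/40.00 = 125.0250
df = 2
p-value (upper-tail) = 0.00000
At α=0.05: p < α → reject H₀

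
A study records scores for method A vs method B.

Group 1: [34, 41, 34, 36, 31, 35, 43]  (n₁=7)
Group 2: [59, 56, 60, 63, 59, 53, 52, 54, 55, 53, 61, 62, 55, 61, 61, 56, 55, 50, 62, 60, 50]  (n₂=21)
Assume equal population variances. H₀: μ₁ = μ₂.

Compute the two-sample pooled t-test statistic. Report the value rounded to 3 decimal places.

x̄₁=36.286, s₁=4.231, n₁=7
x̄₂=57.000, s₂=4.111, n₂=21
s_p² = [6·4.231² + 20·4.111²]/26 = 17.1319
SE = √(s_p²·(1/7+1/21)) = 1.8064
t = (36.286−57.000)/1.8064 = -11.4669
df = 26

test statistic = -11.467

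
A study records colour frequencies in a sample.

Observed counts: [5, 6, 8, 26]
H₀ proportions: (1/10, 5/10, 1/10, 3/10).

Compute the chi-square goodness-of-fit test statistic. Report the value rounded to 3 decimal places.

test statistic = 26.452

n = 45; E_i = n·p_i = [4.50, 22.50, 4.50, 13.50]
χ² = (5−4.50)²/4.50 + (6−22.50)²/22.50 + (8−4.50)²/4.50 + (26−13.50)²/13.50 = 26.4519
df = 3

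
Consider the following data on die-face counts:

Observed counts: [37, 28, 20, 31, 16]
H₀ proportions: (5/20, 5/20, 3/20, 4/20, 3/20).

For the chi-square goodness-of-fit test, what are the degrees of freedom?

df = k − 1 = 5 − 1 = 4

degrees of freedom = 4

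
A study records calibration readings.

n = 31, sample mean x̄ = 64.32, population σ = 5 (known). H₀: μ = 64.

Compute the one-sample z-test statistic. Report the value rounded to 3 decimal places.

test statistic = 0.356

SE = σ/√n = 5/√31 = 0.8980
z = (x̄−μ₀)/SE = (64.32−64)/0.8980 = 0.3563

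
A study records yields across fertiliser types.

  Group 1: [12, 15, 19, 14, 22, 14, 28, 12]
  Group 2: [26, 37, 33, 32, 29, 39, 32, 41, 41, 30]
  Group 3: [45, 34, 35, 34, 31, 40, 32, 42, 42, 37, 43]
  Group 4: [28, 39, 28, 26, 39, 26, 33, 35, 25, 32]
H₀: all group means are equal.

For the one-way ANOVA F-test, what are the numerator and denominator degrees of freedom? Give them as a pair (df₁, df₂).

degrees of freedom = [3, 35]

k = 4 groups, N = 39 total
df = (k−1, N−k) = (4−1, 39−4) = (3, 35)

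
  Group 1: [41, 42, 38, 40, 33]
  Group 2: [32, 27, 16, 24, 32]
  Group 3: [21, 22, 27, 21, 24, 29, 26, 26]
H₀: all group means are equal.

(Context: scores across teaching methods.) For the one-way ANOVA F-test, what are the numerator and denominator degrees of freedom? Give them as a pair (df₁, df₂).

degrees of freedom = [2, 15]

k = 3 groups, N = 18 total
df = (k−1, N−k) = (3−1, 18−3) = (2, 15)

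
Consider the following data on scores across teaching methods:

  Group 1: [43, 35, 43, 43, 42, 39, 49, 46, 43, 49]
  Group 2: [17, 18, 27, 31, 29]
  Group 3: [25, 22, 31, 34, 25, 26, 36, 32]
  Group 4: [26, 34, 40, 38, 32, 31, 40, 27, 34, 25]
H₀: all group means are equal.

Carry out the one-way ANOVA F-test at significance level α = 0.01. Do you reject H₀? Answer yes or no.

reject H₀: yes

Group means [43.20, 24.40, 28.88, 32.70], grand mean 33.697
SSB = Σnᵢ(x̄ᵢ−x̄)² = 1531.195; SSW = ΣΣ(x−x̄ᵢ)² = 783.775
MSB = 1531.195/3 = 510.3982; MSW = 783.775/29 = 27.0267
F = MSB/MSW = 18.8849
df = (3, 29)
p-value (upper-tail) = 0.00000
At α=0.01: p < α → reject H₀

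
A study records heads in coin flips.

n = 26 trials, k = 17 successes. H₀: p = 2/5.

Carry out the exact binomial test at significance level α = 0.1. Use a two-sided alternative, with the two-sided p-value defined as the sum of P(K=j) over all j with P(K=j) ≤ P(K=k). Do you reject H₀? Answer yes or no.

Exact binomial: n=26, k=17, p₀=2/5=0.4000
P(X=j) = C(n,j)·p₀^j·(1−p₀)^(n−j); p = Σ P(X=j) over j with P(X=j) ≤ P(X=17)
p-value (two-sided) = 0.01449
At α=0.1: p < α → reject H₀

reject H₀: yes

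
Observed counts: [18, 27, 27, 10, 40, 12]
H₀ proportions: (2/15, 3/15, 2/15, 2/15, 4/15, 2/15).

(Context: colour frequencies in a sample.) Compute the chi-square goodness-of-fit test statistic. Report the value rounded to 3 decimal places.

n = 134; E_i = n·p_i = [17.87, 26.80, 17.87, 17.87, 35.73, 17.87]
χ² = (18−17.87)²/17.87 + (27−26.80)²/26.80 + (27−17.87)²/17.87 + (10−17.87)²/17.87 + (40−35.73)²/35.73 + (12−17.87)²/17.87 = 10.5709
df = 5

test statistic = 10.571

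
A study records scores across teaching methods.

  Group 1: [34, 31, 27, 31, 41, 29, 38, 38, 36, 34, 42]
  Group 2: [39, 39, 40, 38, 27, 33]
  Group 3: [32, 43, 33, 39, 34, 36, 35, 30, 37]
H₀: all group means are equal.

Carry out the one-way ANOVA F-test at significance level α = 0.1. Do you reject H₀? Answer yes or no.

reject H₀: no

Group means [34.64, 36.00, 35.44], grand mean 35.231
SSB = Σnᵢ(x̄ᵢ−x̄)² = 7.848; SSW = ΣΣ(x−x̄ᵢ)² = 486.768
MSB = 7.848/2 = 3.9239; MSW = 486.768/23 = 21.1638
F = MSB/MSW = 0.1854
df = (2, 23)
p-value (upper-tail) = 0.83200
At α=0.1: p ≥ α → fail to reject H₀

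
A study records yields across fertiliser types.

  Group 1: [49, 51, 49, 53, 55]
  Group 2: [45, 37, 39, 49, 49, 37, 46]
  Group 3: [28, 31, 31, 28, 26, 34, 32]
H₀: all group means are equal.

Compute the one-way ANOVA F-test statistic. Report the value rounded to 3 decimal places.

test statistic = 45.995

Group means [51.40, 43.14, 30.00], grand mean 40.474
SSB = Σnᵢ(x̄ᵢ−x̄)² = 1414.680; SSW = ΣΣ(x−x̄ᵢ)² = 246.057
MSB = 1414.680/2 = 707.3398; MSW = 246.057/16 = 15.3786
F = MSB/MSW = 45.9952
df = (2, 16)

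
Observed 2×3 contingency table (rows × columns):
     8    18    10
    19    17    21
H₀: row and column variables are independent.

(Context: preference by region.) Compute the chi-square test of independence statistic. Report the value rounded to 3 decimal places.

Row totals [36, 57], col totals [27, 35, 31], n=93
χ² = (8−10.45)²/10.45 + (18−13.55)²/13.55 + (10−12.00)²/12.00 + (19−16.55)²/16.55 + (17−21.45)²/21.45 + (21−19.00)²/19.00 = 3.8686
df = 2

test statistic = 3.869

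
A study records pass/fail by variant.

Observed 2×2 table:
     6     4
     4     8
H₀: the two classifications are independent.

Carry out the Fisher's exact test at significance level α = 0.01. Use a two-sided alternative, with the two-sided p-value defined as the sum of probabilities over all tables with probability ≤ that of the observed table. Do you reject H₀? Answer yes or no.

Margins: r₁=10, r₂=12, c₁=10, c₂=12, n=22
p_obs = C(10,6)·C(12,4)/C(22,10); sum pmf over tables with pmf ≤ p_obs
p-value (two-sided) = 0.39128
At α=0.01: p ≥ α → fail to reject H₀

reject H₀: no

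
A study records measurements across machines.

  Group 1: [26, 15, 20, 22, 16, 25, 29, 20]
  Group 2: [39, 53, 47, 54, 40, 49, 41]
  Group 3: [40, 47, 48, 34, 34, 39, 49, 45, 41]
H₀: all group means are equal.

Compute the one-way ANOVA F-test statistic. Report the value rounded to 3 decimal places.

test statistic = 42.693

Group means [21.62, 46.14, 41.89], grand mean 36.375
SSB = Σnᵢ(x̄ᵢ−x̄)² = 2682.004; SSW = ΣΣ(x−x̄ᵢ)² = 659.621
MSB = 2682.004/2 = 1341.0020; MSW = 659.621/21 = 31.4105
F = MSB/MSW = 42.6928
df = (2, 21)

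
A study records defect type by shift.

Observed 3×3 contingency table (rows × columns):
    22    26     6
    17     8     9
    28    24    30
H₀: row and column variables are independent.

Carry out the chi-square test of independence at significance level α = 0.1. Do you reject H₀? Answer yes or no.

reject H₀: yes

Row totals [54, 34, 82], col totals [67, 58, 45], n=170
χ² = (22−21.28)²/21.28 + (26−18.42)²/18.42 + (6−14.29)²/14.29 + (17−13.40)²/13.40 + (8−11.60)²/11.60 + (9−9.00)²/9.00 + (28−32.32)²/32.32 + (24−27.98)²/27.98 + (30−21.71)²/21.71 = 14.3483
df = 4
p-value (upper-tail) = 0.00626
At α=0.1: p < α → reject H₀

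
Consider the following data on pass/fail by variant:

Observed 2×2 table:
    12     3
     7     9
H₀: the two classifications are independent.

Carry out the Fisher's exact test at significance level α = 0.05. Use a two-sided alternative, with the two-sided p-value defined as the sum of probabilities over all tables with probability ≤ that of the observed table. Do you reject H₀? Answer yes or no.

Margins: r₁=15, r₂=16, c₁=19, c₂=12, n=31
p_obs = C(15,12)·C(16,7)/C(31,19); sum pmf over tables with pmf ≤ p_obs
p-value (two-sided) = 0.06589
At α=0.05: p ≥ α → fail to reject H₀

reject H₀: no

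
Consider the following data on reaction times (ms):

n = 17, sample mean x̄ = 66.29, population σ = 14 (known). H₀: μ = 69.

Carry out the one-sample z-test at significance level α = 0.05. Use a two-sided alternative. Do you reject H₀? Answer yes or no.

reject H₀: no

SE = σ/√n = 14/√17 = 3.3955
z = (x̄−μ₀)/SE = (66.29−69)/3.3955 = -0.7981
p-value (two-sided) = 0.42480
At α=0.05: p ≥ α → fail to reject H₀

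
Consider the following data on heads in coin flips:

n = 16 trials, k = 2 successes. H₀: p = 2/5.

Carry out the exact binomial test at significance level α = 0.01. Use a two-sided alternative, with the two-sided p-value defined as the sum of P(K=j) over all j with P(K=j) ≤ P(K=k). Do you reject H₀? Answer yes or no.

reject H₀: no

Exact binomial: n=16, k=2, p₀=2/5=0.4000
P(X=j) = C(n,j)·p₀^j·(1−p₀)^(n−j); p = Σ P(X=j) over j with P(X=j) ≤ P(X=2)
p-value (two-sided) = 0.03748
At α=0.01: p ≥ α → fail to reject H₀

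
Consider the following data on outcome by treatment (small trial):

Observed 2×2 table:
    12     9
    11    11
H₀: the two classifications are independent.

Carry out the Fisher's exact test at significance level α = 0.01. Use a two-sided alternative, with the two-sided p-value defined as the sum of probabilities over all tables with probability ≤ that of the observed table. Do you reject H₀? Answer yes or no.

reject H₀: no

Margins: r₁=21, r₂=22, c₁=23, c₂=20, n=43
p_obs = C(21,12)·C(22,11)/C(43,23); sum pmf over tables with pmf ≤ p_obs
p-value (two-sided) = 0.76255
At α=0.01: p ≥ α → fail to reject H₀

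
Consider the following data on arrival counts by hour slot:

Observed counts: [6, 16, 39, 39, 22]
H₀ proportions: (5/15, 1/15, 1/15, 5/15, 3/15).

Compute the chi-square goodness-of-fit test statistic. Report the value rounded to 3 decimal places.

n = 122; E_i = n·p_i = [40.67, 8.13, 8.13, 40.67, 24.40]
χ² = (6−40.67)²/40.67 + (16−8.13)²/8.13 + (39−8.13)²/8.13 + (39−40.67)²/40.67 + (22−24.40)²/24.40 = 154.6066
df = 4

test statistic = 154.607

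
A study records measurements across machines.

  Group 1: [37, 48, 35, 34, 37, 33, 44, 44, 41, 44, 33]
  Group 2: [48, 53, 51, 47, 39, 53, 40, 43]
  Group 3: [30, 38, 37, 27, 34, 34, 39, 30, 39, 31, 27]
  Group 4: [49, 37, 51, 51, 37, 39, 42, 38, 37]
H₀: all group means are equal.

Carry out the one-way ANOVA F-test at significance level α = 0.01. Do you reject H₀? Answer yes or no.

reject H₀: yes

Group means [39.09, 46.75, 33.27, 42.33], grand mean 39.769
SSB = Σnᵢ(x̄ᵢ−x̄)² = 918.332; SSW = ΣΣ(x−x̄ᵢ)² = 1016.591
MSB = 918.332/3 = 306.1107; MSW = 1016.591/35 = 29.0455
F = MSB/MSW = 10.5390
df = (3, 35)
p-value (upper-tail) = 0.00004
At α=0.01: p < α → reject H₀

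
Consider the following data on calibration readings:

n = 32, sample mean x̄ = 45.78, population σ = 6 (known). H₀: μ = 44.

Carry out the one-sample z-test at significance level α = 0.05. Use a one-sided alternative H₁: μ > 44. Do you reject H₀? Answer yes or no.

reject H₀: yes

SE = σ/√n = 6/√32 = 1.0607
z = (x̄−μ₀)/SE = (45.78−44)/1.0607 = 1.6782
p-value (one-sided, H₁ greater) = 0.04665
At α=0.05: p < α → reject H₀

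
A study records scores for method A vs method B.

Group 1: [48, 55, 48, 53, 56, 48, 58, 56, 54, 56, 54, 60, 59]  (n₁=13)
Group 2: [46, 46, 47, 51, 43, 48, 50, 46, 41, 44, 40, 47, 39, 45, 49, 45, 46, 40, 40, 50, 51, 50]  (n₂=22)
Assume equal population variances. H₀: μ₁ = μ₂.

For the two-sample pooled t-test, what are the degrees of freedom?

degrees of freedom = 33

df = n₁ + n₂ − 2 = 13 + 22 − 2 = 33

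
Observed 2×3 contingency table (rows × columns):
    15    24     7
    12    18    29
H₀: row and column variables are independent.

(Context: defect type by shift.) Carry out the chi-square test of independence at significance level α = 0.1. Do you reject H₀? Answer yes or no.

Row totals [46, 59], col totals [27, 42, 36], n=105
χ² = (15−11.83)²/11.83 + (24−18.40)²/18.40 + (7−15.77)²/15.77 + (12−15.17)²/15.17 + (18−23.60)²/23.60 + (29−20.23)²/20.23 = 13.2282
df = 2
p-value (upper-tail) = 0.00134
At α=0.1: p < α → reject H₀

reject H₀: yes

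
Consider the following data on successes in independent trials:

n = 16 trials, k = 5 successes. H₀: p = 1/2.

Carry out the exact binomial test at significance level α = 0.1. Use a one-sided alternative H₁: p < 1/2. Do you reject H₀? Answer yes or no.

Exact binomial: n=16, k=5, p₀=1/2=0.5000
P(X≤5) from Σ C(n,i)·p₀^i·(1−p₀)^(n−i)
p-value (one-sided, H₁ less) = 0.10506
At α=0.1: p ≥ α → fail to reject H₀

reject H₀: no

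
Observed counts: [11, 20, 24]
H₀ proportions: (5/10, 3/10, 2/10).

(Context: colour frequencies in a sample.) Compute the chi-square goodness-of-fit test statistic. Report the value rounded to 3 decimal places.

test statistic = 26.006

n = 55; E_i = n·p_i = [27.50, 16.50, 11.00]
χ² = (11−27.50)²/27.50 + (20−16.50)²/16.50 + (24−11.00)²/11.00 = 26.0061
df = 2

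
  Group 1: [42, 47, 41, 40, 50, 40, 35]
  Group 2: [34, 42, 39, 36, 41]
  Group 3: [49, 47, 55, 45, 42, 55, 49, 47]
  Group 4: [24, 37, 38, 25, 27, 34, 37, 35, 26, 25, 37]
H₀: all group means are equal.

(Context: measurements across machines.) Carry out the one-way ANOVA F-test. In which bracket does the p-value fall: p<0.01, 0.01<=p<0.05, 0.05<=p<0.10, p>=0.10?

Group means [42.14, 38.40, 48.62, 31.36], grand mean 39.387
SSB = Σnᵢ(x̄ᵢ−x̄)² = 1448.877; SSW = ΣΣ(x−x̄ᵢ)² = 678.478
MSB = 1448.877/3 = 482.9591; MSW = 678.478/27 = 25.1288
F = MSB/MSW = 19.2193
df = (3, 27)
p-value (upper-tail) = 0.00000
→ bracket: p<0.01

p-value bracket: p<0.01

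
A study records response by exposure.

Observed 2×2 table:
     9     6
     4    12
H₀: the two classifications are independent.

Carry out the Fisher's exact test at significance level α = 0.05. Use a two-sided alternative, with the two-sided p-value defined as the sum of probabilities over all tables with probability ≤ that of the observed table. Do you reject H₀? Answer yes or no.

Margins: r₁=15, r₂=16, c₁=13, c₂=18, n=31
p_obs = C(15,9)·C(16,4)/C(31,13); sum pmf over tables with pmf ≤ p_obs
p-value (two-sided) = 0.07317
At α=0.05: p ≥ α → fail to reject H₀

reject H₀: no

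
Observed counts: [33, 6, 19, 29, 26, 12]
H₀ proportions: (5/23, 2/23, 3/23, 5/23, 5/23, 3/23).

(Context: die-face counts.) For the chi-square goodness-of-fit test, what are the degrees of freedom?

df = k − 1 = 6 − 1 = 5

degrees of freedom = 5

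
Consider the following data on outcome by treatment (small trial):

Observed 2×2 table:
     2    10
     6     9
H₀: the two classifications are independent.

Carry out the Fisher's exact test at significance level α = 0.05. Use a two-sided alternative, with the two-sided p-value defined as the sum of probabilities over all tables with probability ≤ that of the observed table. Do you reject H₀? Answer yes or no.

reject H₀: no

Margins: r₁=12, r₂=15, c₁=8, c₂=19, n=27
p_obs = C(12,2)·C(15,6)/C(27,8); sum pmf over tables with pmf ≤ p_obs
p-value (two-sided) = 0.23575
At α=0.05: p ≥ α → fail to reject H₀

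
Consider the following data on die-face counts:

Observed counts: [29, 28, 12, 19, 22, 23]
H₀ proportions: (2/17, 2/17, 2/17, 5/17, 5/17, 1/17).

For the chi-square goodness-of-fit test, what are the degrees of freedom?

degrees of freedom = 5

df = k − 1 = 6 − 1 = 5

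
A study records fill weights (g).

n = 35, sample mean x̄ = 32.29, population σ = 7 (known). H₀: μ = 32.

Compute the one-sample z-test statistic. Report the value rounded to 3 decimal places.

test statistic = 0.245

SE = σ/√n = 7/√35 = 1.1832
z = (x̄−μ₀)/SE = (32.29−32)/1.1832 = 0.2451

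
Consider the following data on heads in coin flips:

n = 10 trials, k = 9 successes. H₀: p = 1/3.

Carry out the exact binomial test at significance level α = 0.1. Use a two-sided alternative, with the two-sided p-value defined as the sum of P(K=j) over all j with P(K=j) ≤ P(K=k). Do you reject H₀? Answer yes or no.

Exact binomial: n=10, k=9, p₀=1/3=0.3333
P(X=j) = C(n,j)·p₀^j·(1−p₀)^(n−j); p = Σ P(X=j) over j with P(X=j) ≤ P(X=9)
p-value (two-sided) = 0.00036
At α=0.1: p < α → reject H₀

reject H₀: yes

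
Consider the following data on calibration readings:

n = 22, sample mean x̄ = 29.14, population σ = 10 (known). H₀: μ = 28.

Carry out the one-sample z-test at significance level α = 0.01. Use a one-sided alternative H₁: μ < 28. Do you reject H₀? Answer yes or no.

SE = σ/√n = 10/√22 = 2.1320
z = (x̄−μ₀)/SE = (29.14−28)/2.1320 = 0.5347
p-value (one-sided, H₁ less) = 0.70357
At α=0.01: p ≥ α → fail to reject H₀

reject H₀: no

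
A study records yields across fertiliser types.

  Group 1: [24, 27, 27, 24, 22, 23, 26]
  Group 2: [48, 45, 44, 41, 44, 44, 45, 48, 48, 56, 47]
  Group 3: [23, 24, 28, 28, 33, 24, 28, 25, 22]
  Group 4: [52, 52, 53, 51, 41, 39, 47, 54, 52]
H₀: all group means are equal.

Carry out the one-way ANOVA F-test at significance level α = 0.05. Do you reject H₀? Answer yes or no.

reject H₀: yes

Group means [24.71, 46.36, 26.11, 49.00], grand mean 37.750
SSB = Σnᵢ(x̄ᵢ−x̄)² = 4363.887; SSW = ΣΣ(x−x̄ᵢ)² = 508.863
MSB = 4363.887/3 = 1454.6290; MSW = 508.863/32 = 15.9020
F = MSB/MSW = 91.4748
df = (3, 32)
p-value (upper-tail) = 0.00000
At α=0.05: p < α → reject H₀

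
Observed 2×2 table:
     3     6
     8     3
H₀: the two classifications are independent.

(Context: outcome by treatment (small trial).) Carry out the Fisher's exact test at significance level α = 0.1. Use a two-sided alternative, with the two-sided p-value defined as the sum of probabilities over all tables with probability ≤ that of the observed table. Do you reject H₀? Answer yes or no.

Margins: r₁=9, r₂=11, c₁=11, c₂=9, n=20
p_obs = C(9,3)·C(11,8)/C(20,11); sum pmf over tables with pmf ≤ p_obs
p-value (two-sided) = 0.17480
At α=0.1: p ≥ α → fail to reject H₀

reject H₀: no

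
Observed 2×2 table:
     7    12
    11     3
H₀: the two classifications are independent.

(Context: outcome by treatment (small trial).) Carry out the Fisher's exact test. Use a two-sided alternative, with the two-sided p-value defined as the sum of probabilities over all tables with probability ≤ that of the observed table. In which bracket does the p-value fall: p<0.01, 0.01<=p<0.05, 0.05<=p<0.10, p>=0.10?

Margins: r₁=19, r₂=14, c₁=18, c₂=15, n=33
p_obs = C(19,7)·C(14,11)/C(33,18); sum pmf over tables with pmf ≤ p_obs
p-value (two-sided) = 0.03290
→ bracket: 0.01<=p<0.05

p-value bracket: 0.01<=p<0.05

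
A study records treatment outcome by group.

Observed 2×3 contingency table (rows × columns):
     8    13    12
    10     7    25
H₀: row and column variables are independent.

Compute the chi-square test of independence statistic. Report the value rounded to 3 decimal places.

test statistic = 5.590

Row totals [33, 42], col totals [18, 20, 37], n=75
χ² = (8−7.92)²/7.92 + (13−8.80)²/8.80 + (12−16.28)²/16.28 + (10−10.08)²/10.08 + (7−11.20)²/11.20 + (25−20.72)²/20.72 = 5.5903
df = 2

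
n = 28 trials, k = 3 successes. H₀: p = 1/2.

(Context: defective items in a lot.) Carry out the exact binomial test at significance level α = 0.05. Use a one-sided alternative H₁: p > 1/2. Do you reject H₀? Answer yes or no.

Exact binomial: n=28, k=3, p₀=1/2=0.5000
P(X≥3) from Σ C(n,i)·p₀^i·(1−p₀)^(n−i)
p-value (one-sided, H₁ greater) = 1.00000
At α=0.05: p ≥ α → fail to reject H₀

reject H₀: no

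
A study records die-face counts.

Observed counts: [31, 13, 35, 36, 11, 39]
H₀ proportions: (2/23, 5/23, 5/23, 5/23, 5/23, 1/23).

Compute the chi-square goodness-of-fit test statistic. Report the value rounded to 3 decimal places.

n = 165; E_i = n·p_i = [14.35, 35.87, 35.87, 35.87, 35.87, 7.17]
χ² = (31−14.35)²/14.35 + (13−35.87)²/35.87 + (35−35.87)²/35.87 + (36−35.87)²/35.87 + (11−35.87)²/35.87 + (39−7.17)²/7.17 = 192.3642
df = 5

test statistic = 192.364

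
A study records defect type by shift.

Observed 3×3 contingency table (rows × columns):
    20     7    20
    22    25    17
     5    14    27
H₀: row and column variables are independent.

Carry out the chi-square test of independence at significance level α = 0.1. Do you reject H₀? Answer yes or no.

reject H₀: yes

Row totals [47, 64, 46], col totals [47, 46, 64], n=157
χ² = (20−14.07)²/14.07 + (7−13.77)²/13.77 + (20−19.16)²/19.16 + (22−19.16)²/19.16 + (25−18.75)²/18.75 + (17−26.09)²/26.09 + (5−13.77)²/13.77 + (14−13.48)²/13.48 + (27−18.75)²/18.75 = 20.7696
df = 4
p-value (upper-tail) = 0.00035
At α=0.1: p < α → reject H₀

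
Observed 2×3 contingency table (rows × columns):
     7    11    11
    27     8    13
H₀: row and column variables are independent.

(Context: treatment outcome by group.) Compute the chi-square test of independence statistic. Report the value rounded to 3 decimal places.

Row totals [29, 48], col totals [34, 19, 24], n=77
χ² = (7−12.81)²/12.81 + (11−7.16)²/7.16 + (11−9.04)²/9.04 + (27−21.19)²/21.19 + (8−11.84)²/11.84 + (13−14.96)²/14.96 = 8.2171
df = 2

test statistic = 8.217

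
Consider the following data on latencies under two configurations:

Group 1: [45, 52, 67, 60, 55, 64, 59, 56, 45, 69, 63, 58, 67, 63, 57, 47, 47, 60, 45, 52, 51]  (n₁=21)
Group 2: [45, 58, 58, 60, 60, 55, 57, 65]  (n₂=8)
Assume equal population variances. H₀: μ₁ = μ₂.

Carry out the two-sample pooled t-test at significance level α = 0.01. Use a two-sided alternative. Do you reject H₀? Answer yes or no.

x̄₁=56.286, s₁=7.747, n₁=21
x̄₂=57.250, s₂=5.751, n₂=8
s_p² = [20·7.747² + 7·5.751²]/27 = 53.0291
SE = √(s_p²·(1/21+1/8)) = 3.0255
t = (56.286−57.250)/3.0255 = -0.3187
df = 27
p-value (two-sided) = 0.75239
At α=0.01: p ≥ α → fail to reject H₀

reject H₀: no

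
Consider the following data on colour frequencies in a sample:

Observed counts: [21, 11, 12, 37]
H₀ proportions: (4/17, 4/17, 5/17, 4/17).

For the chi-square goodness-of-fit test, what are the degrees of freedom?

df = k − 1 = 4 − 1 = 3

degrees of freedom = 3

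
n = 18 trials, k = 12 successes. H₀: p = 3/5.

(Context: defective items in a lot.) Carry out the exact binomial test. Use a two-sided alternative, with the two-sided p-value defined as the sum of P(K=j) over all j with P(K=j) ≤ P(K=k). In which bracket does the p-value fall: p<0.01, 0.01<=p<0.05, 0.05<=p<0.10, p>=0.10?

p-value bracket: p>=0.10

Exact binomial: n=18, k=12, p₀=3/5=0.6000
P(X=j) = C(n,j)·p₀^j·(1−p₀)^(n−j); p = Σ P(X=j) over j with P(X=j) ≤ P(X=12)
p-value (two-sided) = 0.63744
→ bracket: p>=0.10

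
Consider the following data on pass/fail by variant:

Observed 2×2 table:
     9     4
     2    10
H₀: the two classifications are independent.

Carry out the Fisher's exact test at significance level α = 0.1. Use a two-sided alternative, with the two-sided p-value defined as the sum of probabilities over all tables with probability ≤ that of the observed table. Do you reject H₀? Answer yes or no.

Margins: r₁=13, r₂=12, c₁=11, c₂=14, n=25
p_obs = C(13,9)·C(12,2)/C(25,11); sum pmf over tables with pmf ≤ p_obs
p-value (two-sided) = 0.01542
At α=0.1: p < α → reject H₀

reject H₀: yes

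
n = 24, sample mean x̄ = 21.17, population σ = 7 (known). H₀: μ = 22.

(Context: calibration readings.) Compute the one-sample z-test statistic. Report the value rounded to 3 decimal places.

test statistic = -0.581

SE = σ/√n = 7/√24 = 1.4289
z = (x̄−μ₀)/SE = (21.17−22)/1.4289 = -0.5809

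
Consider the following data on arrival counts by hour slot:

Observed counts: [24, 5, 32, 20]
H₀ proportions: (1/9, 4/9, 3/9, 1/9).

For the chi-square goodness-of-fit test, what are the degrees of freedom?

df = k − 1 = 4 − 1 = 3

degrees of freedom = 3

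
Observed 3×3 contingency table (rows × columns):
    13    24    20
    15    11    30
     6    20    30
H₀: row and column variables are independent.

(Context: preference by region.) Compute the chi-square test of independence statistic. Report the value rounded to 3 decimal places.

test statistic = 11.268

Row totals [57, 56, 56], col totals [34, 55, 80], n=169
χ² = (13−11.47)²/11.47 + (24−18.55)²/18.55 + (20−26.98)²/26.98 + (15−11.27)²/11.27 + (11−18.22)²/18.22 + (30−26.51)²/26.51 + (6−11.27)²/11.27 + (20−18.22)²/18.22 + (30−26.51)²/26.51 = 11.2683
df = 4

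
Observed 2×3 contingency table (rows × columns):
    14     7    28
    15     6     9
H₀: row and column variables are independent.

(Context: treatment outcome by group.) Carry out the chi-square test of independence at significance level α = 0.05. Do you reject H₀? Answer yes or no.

reject H₀: no

Row totals [49, 30], col totals [29, 13, 37], n=79
χ² = (14−17.99)²/17.99 + (7−8.06)²/8.06 + (28−22.95)²/22.95 + (15−11.01)²/11.01 + (6−4.94)²/4.94 + (9−14.05)²/14.05 = 5.6238
df = 2
p-value (upper-tail) = 0.06009
At α=0.05: p ≥ α → fail to reject H₀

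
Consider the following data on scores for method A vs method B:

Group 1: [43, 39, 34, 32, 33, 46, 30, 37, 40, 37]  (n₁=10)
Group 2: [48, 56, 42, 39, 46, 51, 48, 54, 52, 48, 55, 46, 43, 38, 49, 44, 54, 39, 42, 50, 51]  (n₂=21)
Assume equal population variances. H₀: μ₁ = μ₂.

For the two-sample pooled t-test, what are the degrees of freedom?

df = n₁ + n₂ − 2 = 10 + 21 − 2 = 29

degrees of freedom = 29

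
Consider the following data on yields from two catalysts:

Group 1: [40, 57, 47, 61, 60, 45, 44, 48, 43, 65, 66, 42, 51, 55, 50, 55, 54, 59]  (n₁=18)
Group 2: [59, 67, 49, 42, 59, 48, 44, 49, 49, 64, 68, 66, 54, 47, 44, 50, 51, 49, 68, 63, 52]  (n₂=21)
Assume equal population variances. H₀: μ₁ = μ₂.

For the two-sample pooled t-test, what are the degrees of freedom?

df = n₁ + n₂ − 2 = 18 + 21 − 2 = 37

degrees of freedom = 37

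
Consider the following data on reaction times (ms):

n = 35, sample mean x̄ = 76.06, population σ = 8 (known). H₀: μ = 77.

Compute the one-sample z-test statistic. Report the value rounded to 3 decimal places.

test statistic = -0.695

SE = σ/√n = 8/√35 = 1.3522
z = (x̄−μ₀)/SE = (76.06−77)/1.3522 = -0.6951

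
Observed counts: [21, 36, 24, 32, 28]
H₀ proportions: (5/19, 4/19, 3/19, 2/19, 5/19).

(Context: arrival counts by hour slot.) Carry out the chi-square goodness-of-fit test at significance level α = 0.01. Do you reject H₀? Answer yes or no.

reject H₀: yes

n = 141; E_i = n·p_i = [37.11, 29.68, 22.26, 14.84, 37.11]
χ² = (21−37.11)²/37.11 + (36−29.68)²/29.68 + (24−22.26)²/22.26 + (32−14.84)²/14.84 + (28−37.11)²/37.11 = 30.5390
df = 4
p-value (upper-tail) = 0.00000
At α=0.01: p < α → reject H₀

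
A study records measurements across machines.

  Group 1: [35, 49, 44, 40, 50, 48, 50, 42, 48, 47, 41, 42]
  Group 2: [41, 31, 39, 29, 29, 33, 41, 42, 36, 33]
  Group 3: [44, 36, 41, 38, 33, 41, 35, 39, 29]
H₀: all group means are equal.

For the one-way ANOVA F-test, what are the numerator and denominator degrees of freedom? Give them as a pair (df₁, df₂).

k = 3 groups, N = 31 total
df = (k−1, N−k) = (3−1, 31−3) = (2, 28)

degrees of freedom = [2, 28]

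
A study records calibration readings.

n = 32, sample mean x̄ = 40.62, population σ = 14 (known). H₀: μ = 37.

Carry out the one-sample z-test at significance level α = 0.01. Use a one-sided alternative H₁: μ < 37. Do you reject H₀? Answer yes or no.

reject H₀: no

SE = σ/√n = 14/√32 = 2.4749
z = (x̄−μ₀)/SE = (40.62−37)/2.4749 = 1.4627
p-value (one-sided, H₁ less) = 0.92823
At α=0.01: p ≥ α → fail to reject H₀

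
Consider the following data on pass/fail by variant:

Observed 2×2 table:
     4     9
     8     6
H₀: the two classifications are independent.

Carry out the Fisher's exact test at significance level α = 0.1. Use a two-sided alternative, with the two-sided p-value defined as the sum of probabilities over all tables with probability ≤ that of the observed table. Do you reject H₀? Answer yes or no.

reject H₀: no

Margins: r₁=13, r₂=14, c₁=12, c₂=15, n=27
p_obs = C(13,4)·C(14,8)/C(27,12); sum pmf over tables with pmf ≤ p_obs
p-value (two-sided) = 0.25186
At α=0.1: p ≥ α → fail to reject H₀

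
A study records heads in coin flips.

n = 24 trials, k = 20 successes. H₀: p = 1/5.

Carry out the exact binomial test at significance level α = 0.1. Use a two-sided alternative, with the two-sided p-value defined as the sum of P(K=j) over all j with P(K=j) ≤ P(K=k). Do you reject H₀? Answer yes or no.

reject H₀: yes

Exact binomial: n=24, k=20, p₀=1/5=0.2000
P(X=j) = C(n,j)·p₀^j·(1−p₀)^(n−j); p = Σ P(X=j) over j with P(X=j) ≤ P(X=20)
p-value (two-sided) = 0.00000
At α=0.1: p < α → reject H₀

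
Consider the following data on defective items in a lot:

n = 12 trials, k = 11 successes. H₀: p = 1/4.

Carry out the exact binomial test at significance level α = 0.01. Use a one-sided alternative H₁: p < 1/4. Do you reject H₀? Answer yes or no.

reject H₀: no

Exact binomial: n=12, k=11, p₀=1/4=0.2500
P(X≤11) from Σ C(n,i)·p₀^i·(1−p₀)^(n−i)
p-value (one-sided, H₁ less) = 1.00000
At α=0.01: p ≥ α → fail to reject H₀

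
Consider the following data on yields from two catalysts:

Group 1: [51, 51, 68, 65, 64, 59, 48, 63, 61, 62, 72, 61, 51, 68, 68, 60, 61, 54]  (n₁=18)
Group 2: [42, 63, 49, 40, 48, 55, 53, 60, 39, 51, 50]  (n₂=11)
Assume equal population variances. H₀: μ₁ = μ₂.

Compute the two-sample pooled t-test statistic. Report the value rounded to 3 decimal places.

test statistic = 3.759

x̄₁=60.389, s₁=6.921, n₁=18
x̄₂=50.000, s₂=7.707, n₂=11
s_p² = [17·6.921² + 10·7.707²]/27 = 52.1584
SE = √(s_p²·(1/18+1/11)) = 2.7639
t = (60.389−50.000)/2.7639 = 3.7587
df = 27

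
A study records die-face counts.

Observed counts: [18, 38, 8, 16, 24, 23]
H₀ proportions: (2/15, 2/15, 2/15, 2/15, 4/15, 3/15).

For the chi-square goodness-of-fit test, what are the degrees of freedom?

df = k − 1 = 6 − 1 = 5

degrees of freedom = 5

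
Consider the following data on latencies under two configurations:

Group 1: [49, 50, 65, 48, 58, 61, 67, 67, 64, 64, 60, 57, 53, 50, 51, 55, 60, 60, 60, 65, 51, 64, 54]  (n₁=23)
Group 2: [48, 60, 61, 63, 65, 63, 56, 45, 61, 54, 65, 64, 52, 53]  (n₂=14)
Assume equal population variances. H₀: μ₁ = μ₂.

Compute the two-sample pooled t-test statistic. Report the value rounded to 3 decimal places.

test statistic = 0.046

x̄₁=57.957, s₁=6.219, n₁=23
x̄₂=57.857, s₂=6.538, n₂=14
s_p² = [22·6.219² + 13·6.538²]/35 = 40.1906
SE = √(s_p²·(1/23+1/14)) = 2.1490
t = (57.957−57.857)/2.1490 = 0.0462
df = 35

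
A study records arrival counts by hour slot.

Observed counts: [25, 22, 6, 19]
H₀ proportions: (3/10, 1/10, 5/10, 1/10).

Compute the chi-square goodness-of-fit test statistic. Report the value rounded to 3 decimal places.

n = 72; E_i = n·p_i = [21.60, 7.20, 36.00, 7.20]
χ² = (25−21.60)²/21.60 + (22−7.20)²/7.20 + (6−36.00)²/36.00 + (19−7.20)²/7.20 = 75.2963
df = 3

test statistic = 75.296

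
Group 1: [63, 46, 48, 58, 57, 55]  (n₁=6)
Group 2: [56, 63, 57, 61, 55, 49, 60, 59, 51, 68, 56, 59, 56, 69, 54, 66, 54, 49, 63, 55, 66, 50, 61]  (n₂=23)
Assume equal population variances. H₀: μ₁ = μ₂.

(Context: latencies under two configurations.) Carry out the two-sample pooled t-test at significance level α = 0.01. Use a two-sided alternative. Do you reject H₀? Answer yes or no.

x̄₁=54.500, s₁=6.411, n₁=6
x̄₂=58.130, s₂=5.880, n₂=23
s_p² = [5·6.411² + 22·5.880²]/27 = 35.7818
SE = √(s_p²·(1/6+1/23)) = 2.7421
t = (54.500−58.130)/2.7421 = -1.3239
df = 27
p-value (two-sided) = 0.19662
At α=0.01: p ≥ α → fail to reject H₀

reject H₀: no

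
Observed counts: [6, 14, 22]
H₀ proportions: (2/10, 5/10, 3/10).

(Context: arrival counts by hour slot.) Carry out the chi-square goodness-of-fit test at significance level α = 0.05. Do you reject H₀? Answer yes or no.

n = 42; E_i = n·p_i = [8.40, 21.00, 12.60]
χ² = (6−8.40)²/8.40 + (14−21.00)²/21.00 + (22−12.60)²/12.60 = 10.0317
df = 2
p-value (upper-tail) = 0.00663
At α=0.05: p < α → reject H₀

reject H₀: yes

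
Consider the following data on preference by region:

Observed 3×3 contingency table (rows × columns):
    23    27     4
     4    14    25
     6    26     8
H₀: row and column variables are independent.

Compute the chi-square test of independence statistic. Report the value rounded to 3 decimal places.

Row totals [54, 43, 40], col totals [33, 67, 37], n=137
χ² = (23−13.01)²/13.01 + (27−26.41)²/26.41 + (4−14.58)²/14.58 + (4−10.36)²/10.36 + (14−21.03)²/21.03 + (25−11.61)²/11.61 + (6−9.64)²/9.64 + (26−19.56)²/19.56 + (8−10.80)²/10.80 = 41.2719
df = 4

test statistic = 41.272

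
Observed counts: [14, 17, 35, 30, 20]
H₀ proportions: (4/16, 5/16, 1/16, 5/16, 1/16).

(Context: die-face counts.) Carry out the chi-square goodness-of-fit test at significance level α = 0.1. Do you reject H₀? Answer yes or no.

reject H₀: yes

n = 116; E_i = n·p_i = [29.00, 36.25, 7.25, 36.25, 7.25]
χ² = (14−29.00)²/29.00 + (17−36.25)²/36.25 + (35−7.25)²/7.25 + (30−36.25)²/36.25 + (20−7.25)²/7.25 = 147.6966
df = 4
p-value (upper-tail) = 0.00000
At α=0.1: p < α → reject H₀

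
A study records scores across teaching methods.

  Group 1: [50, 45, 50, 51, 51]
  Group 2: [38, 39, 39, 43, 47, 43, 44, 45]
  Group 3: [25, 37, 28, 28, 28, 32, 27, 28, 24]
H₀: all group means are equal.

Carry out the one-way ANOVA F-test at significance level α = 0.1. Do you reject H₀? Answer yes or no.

reject H₀: yes

Group means [49.40, 42.25, 28.56], grand mean 38.273
SSB = Σnᵢ(x̄ᵢ−x̄)² = 1595.441; SSW = ΣΣ(x−x̄ᵢ)² = 218.922
MSB = 1595.441/2 = 797.7207; MSW = 218.922/19 = 11.5222
F = MSB/MSW = 69.2332
df = (2, 19)
p-value (upper-tail) = 0.00000
At α=0.1: p < α → reject H₀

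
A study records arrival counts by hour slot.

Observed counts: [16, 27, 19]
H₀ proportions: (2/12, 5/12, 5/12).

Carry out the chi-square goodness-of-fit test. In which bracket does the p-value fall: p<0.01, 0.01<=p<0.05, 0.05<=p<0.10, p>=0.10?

n = 62; E_i = n·p_i = [10.33, 25.83, 25.83]
χ² = (16−10.33)²/10.33 + (27−25.83)²/25.83 + (19−25.83)²/25.83 = 4.9677
df = 2
p-value (upper-tail) = 0.08342
→ bracket: 0.05<=p<0.10

p-value bracket: 0.05<=p<0.10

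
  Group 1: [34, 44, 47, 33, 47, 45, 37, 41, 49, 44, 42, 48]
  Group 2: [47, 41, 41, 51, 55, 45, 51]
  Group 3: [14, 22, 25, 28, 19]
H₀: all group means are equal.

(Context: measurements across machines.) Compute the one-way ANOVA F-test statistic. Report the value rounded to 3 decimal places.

Group means [42.58, 47.29, 21.60], grand mean 39.583
SSB = Σnᵢ(x̄ᵢ−x̄)² = 2140.288; SSW = ΣΣ(x−x̄ᵢ)² = 607.545
MSB = 2140.288/2 = 1070.1440; MSW = 607.545/21 = 28.9307
F = MSB/MSW = 36.9899
df = (2, 21)

test statistic = 36.990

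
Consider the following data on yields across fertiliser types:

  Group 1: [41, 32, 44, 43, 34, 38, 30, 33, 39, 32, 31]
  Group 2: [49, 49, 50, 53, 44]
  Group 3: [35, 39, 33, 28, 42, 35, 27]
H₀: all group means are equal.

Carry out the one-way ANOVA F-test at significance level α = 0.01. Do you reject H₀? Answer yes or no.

Group means [36.09, 49.00, 34.14], grand mean 38.304
SSB = Σnᵢ(x̄ᵢ−x̄)² = 747.103; SSW = ΣΣ(x−x̄ᵢ)² = 475.766
MSB = 747.103/2 = 373.5517; MSW = 475.766/20 = 23.7883
F = MSB/MSW = 15.7032
df = (2, 20)
p-value (upper-tail) = 0.00008
At α=0.01: p < α → reject H₀

reject H₀: yes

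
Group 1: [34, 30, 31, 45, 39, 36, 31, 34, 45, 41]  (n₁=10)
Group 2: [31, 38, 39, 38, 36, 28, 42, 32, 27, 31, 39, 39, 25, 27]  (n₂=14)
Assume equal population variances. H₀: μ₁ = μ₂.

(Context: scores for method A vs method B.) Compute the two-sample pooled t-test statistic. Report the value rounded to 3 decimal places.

test statistic = 1.238

x̄₁=36.600, s₁=5.641, n₁=10
x̄₂=33.714, s₂=5.622, n₂=14
s_p² = [9·5.641² + 13·5.622²]/22 = 31.6935
SE = √(s_p²·(1/10+1/14)) = 2.3309
t = (36.600−33.714)/2.3309 = 1.2380
df = 22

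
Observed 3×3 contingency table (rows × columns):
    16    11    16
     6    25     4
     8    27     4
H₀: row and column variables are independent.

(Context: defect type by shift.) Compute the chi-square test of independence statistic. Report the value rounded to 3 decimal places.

Row totals [43, 35, 39], col totals [30, 63, 24], n=117
χ² = (16−11.03)²/11.03 + (11−23.15)²/23.15 + (16−8.82)²/8.82 + (6−8.97)²/8.97 + (25−18.85)²/18.85 + (4−7.18)²/7.18 + (8−10.00)²/10.00 + (27−21.00)²/21.00 + (4−8.00)²/8.00 = 22.9853
df = 4

test statistic = 22.985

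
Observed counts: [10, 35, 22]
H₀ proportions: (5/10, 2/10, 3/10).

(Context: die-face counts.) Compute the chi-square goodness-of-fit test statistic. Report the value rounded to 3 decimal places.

n = 67; E_i = n·p_i = [33.50, 13.40, 20.10]
χ² = (10−33.50)²/33.50 + (35−13.40)²/13.40 + (22−20.10)²/20.10 = 51.4826
df = 2

test statistic = 51.483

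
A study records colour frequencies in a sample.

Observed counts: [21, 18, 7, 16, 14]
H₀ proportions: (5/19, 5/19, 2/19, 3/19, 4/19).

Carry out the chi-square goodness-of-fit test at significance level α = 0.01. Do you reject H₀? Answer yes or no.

n = 76; E_i = n·p_i = [20.00, 20.00, 8.00, 12.00, 16.00]
χ² = (21−20.00)²/20.00 + (18−20.00)²/20.00 + (7−8.00)²/8.00 + (16−12.00)²/12.00 + (14−16.00)²/16.00 = 1.9583
df = 4
p-value (upper-tail) = 0.74342
At α=0.01: p ≥ α → fail to reject H₀

reject H₀: no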